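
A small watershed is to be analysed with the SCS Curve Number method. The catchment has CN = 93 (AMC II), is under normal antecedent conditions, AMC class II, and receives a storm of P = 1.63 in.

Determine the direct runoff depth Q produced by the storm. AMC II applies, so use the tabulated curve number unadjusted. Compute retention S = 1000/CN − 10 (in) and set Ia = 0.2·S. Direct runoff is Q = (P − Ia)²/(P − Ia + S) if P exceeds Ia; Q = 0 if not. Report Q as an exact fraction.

AMC II — tabulated CN = 93 applies directly.
S = 1000/93 − 10 = 70/93 in ≈ 0.753 in
Ia = 0.2S: 0.2·0.753 = 0.151 in (exactly 14/93)
P − Ia = 1.630 − 0.151 = 13759/9300 ≈ 1.479 in (> 0, runoff occurs)
Runoff Q = (P−Ia)²/(P−Ia+S) = (1.479)²/(1.479+0.753) = 189310081/193058700 ≈ 0.981 in

Q = 189310081/193058700 in ≈ 0.981 in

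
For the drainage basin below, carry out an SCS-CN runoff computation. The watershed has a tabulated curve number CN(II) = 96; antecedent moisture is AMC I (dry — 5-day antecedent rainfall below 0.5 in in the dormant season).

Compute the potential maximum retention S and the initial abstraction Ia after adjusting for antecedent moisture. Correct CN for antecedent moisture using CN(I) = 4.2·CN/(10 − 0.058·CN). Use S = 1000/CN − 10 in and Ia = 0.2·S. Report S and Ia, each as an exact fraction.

S = 125/126 in ≈ 0.992 in; Ia = 25/126 in ≈ 0.198 in

CN(I) from CN(II)=96: (4.2·96)/(10 − 0.058·96) = 25200/277 ≈ 90.975
Max retention: S = 1000/(25200/277) − 10 = 125/126 in (≈ 0.992 in)
Ia = 0.2S: 0.2·0.992 = 0.198 in (exactly 25/126)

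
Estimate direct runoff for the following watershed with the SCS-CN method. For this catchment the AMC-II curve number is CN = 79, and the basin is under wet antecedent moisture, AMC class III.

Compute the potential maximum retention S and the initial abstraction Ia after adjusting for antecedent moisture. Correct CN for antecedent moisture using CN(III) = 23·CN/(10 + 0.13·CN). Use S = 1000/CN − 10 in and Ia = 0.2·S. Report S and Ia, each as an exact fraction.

S = 2100/1817 in ≈ 1.156 in; Ia = 420/1817 in ≈ 0.231 in

Wet (AMC III): CN(III) = 23·79/(10 + 0.13·79) = 1817/(2027/100) = 181700/2027 ≈ 89.640
Retention S: 1000/CN − 10 with CN=89.640 → S = 2100/1817 ≈ 1.156 in
Ia = 0.2·(2100/1817) = 420/1817 in ≈ 0.231 in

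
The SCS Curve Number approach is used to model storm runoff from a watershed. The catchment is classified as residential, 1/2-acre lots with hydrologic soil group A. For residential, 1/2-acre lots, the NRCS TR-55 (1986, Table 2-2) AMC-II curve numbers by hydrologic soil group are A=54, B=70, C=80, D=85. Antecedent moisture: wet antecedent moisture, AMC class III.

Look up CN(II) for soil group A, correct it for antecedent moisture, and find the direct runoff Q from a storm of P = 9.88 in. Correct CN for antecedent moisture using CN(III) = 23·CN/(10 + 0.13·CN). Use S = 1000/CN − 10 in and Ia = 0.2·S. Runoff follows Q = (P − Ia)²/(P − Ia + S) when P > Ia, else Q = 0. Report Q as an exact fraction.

NRCS table: residential, 1/2-acre lots, soil group A → CN(II) = 54
CN(III) from CN(II)=54: (23·54)/(10 + 0.13·54) = 2700/37 ≈ 72.973
Retention S: 1000/CN − 10 with CN=72.973 → S = 100/27 ≈ 3.704 in
Initial abstraction Ia = S/5 = (100/27)/5 = 20/27 ≈ 0.741 in
Excess rainfall: 9.880 − 0.741 = 9.139 in; P > Ia so Q > 0
Q: (6169/675)² ÷ (8669/675) = 38056561/5851575 in (≈ 6.504 in)

Q = 38056561/5851575 in ≈ 6.504 in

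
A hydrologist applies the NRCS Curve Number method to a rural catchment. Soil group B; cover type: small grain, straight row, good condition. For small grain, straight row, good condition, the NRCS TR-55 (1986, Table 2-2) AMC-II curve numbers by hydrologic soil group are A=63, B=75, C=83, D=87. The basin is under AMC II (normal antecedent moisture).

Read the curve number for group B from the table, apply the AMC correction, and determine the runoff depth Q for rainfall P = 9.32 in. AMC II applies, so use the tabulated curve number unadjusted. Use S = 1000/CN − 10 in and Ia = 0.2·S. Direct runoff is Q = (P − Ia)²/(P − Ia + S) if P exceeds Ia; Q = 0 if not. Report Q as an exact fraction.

NRCS table: small grain, straight row, good condition, soil group B → CN(II) = 75
CN(II) = 75; AMC II needs no correction.
Retention S: 1000/CN − 10 with CN=75.000 → S = 10/3 ≈ 3.333 in
Initial abstraction Ia = S/5 = (10/3)/5 = 2/3 ≈ 0.667 in
Excess rainfall: 9.320 − 0.667 = 8.653 in; P > Ia so Q > 0
Runoff Q = (P−Ia)²/(P−Ia+S) = (8.653)²/(8.653+3.333) = 421201/67425 ≈ 6.247 in

Q = 421201/67425 in ≈ 6.247 in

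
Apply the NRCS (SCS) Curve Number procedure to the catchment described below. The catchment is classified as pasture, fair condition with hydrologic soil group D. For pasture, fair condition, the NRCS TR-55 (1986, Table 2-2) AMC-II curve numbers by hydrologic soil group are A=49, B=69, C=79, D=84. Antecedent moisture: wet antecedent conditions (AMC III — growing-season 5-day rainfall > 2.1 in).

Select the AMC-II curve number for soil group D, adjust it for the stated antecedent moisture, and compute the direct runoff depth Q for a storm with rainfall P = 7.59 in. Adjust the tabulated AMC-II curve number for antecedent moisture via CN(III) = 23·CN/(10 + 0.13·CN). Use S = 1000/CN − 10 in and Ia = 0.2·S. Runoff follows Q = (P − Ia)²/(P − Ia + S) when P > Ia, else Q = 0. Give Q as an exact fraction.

NRCS table: pasture, fair condition, soil group D → CN(II) = 84
CN(III) from CN(II)=84: (23·84)/(10 + 0.13·84) = 48300/523 ≈ 92.352
Retention S: 1000/CN − 10 with CN=92.352 → S = 400/483 ≈ 0.828 in
Ia = 0.2·(400/483) = 80/483 in ≈ 0.166 in
P − Ia = 7.590 − 0.166 = 358597/48300 ≈ 7.424 in (> 0, runoff occurs)
Q: (358597/48300)² ÷ (398597/48300) = 128591808409/19252235100 in (≈ 6.679 in)

Q = 128591808409/19252235100 in ≈ 6.679 in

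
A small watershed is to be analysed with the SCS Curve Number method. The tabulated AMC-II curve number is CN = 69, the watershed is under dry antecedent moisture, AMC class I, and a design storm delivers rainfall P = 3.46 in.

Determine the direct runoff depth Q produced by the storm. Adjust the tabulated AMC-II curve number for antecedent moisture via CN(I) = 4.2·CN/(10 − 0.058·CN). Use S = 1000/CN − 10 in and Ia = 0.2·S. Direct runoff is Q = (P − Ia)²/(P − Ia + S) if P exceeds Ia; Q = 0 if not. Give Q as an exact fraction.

CN(I) from CN(II)=69: (4.2·69)/(10 − 0.058·69) = 144900/2999 ≈ 48.316
Retention S: 1000/CN − 10 with CN=48.316 → S = 15500/1449 ≈ 10.697 in
Ia = 0.2·(15500/1449) = 3100/1449 in ≈ 2.139 in
Since P=3.460 > Ia=2.139: effective rainfall P−Ia = 95677/72450 in
Q: (95677/72450)² ÷ (870677/72450) = 9154088329/63080548650 in (≈ 0.145 in)

Q = 9154088329/63080548650 in ≈ 0.145 in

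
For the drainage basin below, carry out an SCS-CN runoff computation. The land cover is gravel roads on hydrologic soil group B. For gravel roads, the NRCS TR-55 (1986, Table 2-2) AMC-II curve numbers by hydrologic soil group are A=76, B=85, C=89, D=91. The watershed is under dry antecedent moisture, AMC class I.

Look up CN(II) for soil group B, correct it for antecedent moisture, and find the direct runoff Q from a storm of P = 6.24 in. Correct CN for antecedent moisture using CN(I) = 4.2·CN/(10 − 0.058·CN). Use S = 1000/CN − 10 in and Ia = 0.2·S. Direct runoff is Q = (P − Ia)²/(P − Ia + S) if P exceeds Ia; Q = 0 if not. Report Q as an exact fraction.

Q = 64513024/21244475 in ≈ 3.037 in

NRCS table: gravel roads, soil group B → CN(II) = 85
Adjust CN=85 to AMC I: 4.2·85/(10 − 0.058·85) → 357 ÷ (507/100) = 11900/169 ≈ 70.414
Retention S: 1000/CN − 10 with CN=70.414 → S = 500/119 ≈ 4.202 in
Ia = 0.2S: 0.2·4.202 = 0.840 in (exactly 100/119)
Excess rainfall: 6.240 − 0.840 = 5.400 in; P > Ia so Q > 0
Q: (16064/2975)² ÷ (28564/2975) = 64513024/21244475 in (≈ 3.037 in)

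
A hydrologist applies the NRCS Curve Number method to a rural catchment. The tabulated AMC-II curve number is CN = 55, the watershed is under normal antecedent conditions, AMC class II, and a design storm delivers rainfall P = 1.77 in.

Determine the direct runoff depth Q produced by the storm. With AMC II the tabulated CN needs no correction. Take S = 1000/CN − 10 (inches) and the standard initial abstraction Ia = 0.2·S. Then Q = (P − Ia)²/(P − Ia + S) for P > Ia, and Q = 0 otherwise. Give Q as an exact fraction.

AMC II — tabulated CN = 55 applies directly.
Max retention: S = 1000/55 − 10 = 90/11 in (≈ 8.182 in)
Ia = 0.2S: 0.2·8.182 = 1.636 in (exactly 18/11)
P − Ia = 1.770 − 1.636 = 147/1100 ≈ 0.134 in (> 0, runoff occurs)
Runoff Q = (P−Ia)²/(P−Ia+S) = (0.134)²/(0.134+8.182) = 7203/3353900 ≈ 0.002 in

Q = 7203/3353900 in ≈ 0.002 in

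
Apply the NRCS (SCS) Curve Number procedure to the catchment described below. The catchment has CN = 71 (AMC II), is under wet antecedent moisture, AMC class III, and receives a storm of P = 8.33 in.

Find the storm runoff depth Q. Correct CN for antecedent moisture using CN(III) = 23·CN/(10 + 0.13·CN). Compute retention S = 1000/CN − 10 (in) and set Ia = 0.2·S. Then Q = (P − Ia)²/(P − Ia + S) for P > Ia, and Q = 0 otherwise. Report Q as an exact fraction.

Q = 1695956639521/260020793700 in ≈ 6.522 in

Wet (AMC III): CN(III) = 23·71/(10 + 0.13·71) = 1633/(1923/100) = 163300/1923 ≈ 84.919
Max retention: S = 1000/(163300/1923) − 10 = 2900/1633 in (≈ 1.776 in)
Ia = 0.2·(2900/1633) = 580/1633 in ≈ 0.355 in
Since P=8.330 > Ia=0.355: effective rainfall P−Ia = 1302289/163300 in
Q = (1302289/163300)²/((1302289/163300) + 2900/1633) = (1695956639521/26666890000)/(1592289/163300) = 1695956639521/260020793700 in ≈ 6.522 in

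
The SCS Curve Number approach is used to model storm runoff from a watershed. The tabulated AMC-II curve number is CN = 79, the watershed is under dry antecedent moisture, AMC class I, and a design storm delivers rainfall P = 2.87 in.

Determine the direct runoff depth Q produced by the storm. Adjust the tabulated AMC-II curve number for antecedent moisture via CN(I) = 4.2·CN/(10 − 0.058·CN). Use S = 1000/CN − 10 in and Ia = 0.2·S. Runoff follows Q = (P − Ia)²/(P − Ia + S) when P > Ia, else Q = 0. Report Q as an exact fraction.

Adjust CN=79 to AMC I: 4.2·79/(10 − 0.058·79) → (1659/5) ÷ (2709/500) = 7900/129 ≈ 61.240
Max retention: S = 1000/(7900/129) − 10 = 500/79 in (≈ 6.329 in)
Ia = 0.2·(500/79) = 100/79 in ≈ 1.266 in
Since P=2.870 > Ia=1.266: effective rainfall P−Ia = 12673/7900 in
Runoff Q = (P−Ia)²/(P−Ia+S) = (1.604)²/(1.604+6.329) = 160604929/495116700 ≈ 0.324 in

Q = 160604929/495116700 in ≈ 0.324 in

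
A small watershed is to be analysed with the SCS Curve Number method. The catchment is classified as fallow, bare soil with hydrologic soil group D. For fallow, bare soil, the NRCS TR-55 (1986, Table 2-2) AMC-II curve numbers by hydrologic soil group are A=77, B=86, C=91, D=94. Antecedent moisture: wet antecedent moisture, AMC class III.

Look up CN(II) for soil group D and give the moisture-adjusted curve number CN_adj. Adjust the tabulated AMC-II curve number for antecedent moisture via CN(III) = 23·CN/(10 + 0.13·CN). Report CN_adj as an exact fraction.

NRCS table: fallow, bare soil, soil group D → CN(II) = 94
Adjust CN=94 to AMC III: 23·94/(10 + 0.13·94) → 2162 ÷ (1111/50) = 108100/1111 ≈ 97.300

CN_adj = 108100/1111 ≈ 97.300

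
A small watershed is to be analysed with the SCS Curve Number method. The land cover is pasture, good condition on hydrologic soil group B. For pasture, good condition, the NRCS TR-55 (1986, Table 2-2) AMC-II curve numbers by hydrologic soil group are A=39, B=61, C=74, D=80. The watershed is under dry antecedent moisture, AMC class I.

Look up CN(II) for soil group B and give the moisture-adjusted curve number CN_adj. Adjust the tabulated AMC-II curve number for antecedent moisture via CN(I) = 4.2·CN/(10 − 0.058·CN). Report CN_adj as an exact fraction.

NRCS table: pasture, good condition, soil group B → CN(II) = 61
CN(I) from CN(II)=61: (4.2·61)/(10 − 0.058·61) = 42700/1077 ≈ 39.647

CN_adj = 42700/1077 ≈ 39.647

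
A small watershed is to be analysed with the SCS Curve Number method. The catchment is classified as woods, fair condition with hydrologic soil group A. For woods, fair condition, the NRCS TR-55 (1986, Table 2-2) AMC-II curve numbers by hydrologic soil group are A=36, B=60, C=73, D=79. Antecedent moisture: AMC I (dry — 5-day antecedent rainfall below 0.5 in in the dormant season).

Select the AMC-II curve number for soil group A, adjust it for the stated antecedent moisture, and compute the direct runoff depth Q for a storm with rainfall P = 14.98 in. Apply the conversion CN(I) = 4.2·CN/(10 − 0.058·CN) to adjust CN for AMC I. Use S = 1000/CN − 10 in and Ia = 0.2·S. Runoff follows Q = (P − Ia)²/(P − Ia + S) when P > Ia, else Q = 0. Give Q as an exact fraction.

NRCS table: woods, fair condition, soil group A → CN(II) = 36
CN(I) from CN(II)=36: (4.2·36)/(10 − 0.058·36) = 18900/989 ≈ 19.110
Max retention: S = 1000/(18900/989) − 10 = 8000/189 in (≈ 42.328 in)
Initial abstraction Ia = S/5 = (8000/189)/5 = 1600/189 ≈ 8.466 in
Excess rainfall: 14.980 − 8.466 = 6.514 in; P > Ia so Q > 0
Runoff Q = (P−Ia)²/(P−Ia+S) = (6.514)²/(6.514+42.328) = 3789756721/4361751450 ≈ 0.869 in

Q = 3789756721/4361751450 in ≈ 0.869 in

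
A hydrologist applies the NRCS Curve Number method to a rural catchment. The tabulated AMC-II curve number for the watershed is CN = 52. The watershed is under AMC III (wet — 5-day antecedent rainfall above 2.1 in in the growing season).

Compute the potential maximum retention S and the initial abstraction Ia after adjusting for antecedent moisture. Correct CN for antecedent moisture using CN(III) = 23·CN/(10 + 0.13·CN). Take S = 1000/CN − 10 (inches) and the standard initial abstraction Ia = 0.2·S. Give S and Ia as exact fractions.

Wet (AMC III): CN(III) = 23·52/(10 + 0.13·52) = 1196/(419/25) = 29900/419 ≈ 71.360
S = 1000/(29900/419) − 10 = 1200/299 in ≈ 4.013 in
Ia = 0.2S: 0.2·4.013 = 0.803 in (exactly 240/299)

S = 1200/299 in ≈ 4.013 in; Ia = 240/299 in ≈ 0.803 in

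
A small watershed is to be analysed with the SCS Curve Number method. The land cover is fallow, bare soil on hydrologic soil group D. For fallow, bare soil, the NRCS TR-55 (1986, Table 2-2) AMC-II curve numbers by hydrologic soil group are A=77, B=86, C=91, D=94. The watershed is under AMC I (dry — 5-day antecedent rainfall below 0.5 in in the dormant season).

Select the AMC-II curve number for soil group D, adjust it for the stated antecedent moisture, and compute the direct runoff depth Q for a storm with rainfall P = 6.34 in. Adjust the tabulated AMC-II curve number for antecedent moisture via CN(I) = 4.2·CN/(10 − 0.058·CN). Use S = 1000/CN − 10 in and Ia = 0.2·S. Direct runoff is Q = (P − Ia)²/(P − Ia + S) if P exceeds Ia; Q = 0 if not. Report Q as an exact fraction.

NRCS table: fallow, bare soil, soil group D → CN(II) = 94
Adjust CN=94 to AMC I: 4.2·94/(10 − 0.058·94) → (1974/5) ÷ (1137/250) = 32900/379 ≈ 86.807
S = 1000/(32900/379) − 10 = 500/329 in ≈ 1.520 in
Ia = 0.2S: 0.2·1.520 = 0.304 in (exactly 100/329)
Excess rainfall: 6.340 − 0.304 = 6.036 in; P > Ia so Q > 0
Q = (99293/16450)²/((99293/16450) + 500/329) = (9859099849/270602500)/(124293/16450) = 9859099849/2044619850 in ≈ 4.822 in

Q = 9859099849/2044619850 in ≈ 4.822 in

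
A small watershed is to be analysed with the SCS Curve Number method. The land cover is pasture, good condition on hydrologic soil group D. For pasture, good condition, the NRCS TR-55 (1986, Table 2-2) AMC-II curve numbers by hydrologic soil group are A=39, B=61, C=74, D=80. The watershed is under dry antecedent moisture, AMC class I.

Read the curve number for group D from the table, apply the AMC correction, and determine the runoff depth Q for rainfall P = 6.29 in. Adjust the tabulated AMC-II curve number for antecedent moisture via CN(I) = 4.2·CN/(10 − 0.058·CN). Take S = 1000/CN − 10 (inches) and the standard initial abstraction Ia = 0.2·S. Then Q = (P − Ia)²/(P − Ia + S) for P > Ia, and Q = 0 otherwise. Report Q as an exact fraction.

Q = 114682681/48738900 in ≈ 2.353 in

NRCS table: pasture, good condition, soil group D → CN(II) = 80
CN(I) from CN(II)=80: (4.2·80)/(10 − 0.058·80) = 4200/67 ≈ 62.687
S = 1000/(4200/67) − 10 = 125/21 in ≈ 5.952 in
Ia = 0.2S: 0.2·5.952 = 1.190 in (exactly 25/21)
Excess rainfall: 6.290 − 1.190 = 5.100 in; P > Ia so Q > 0
Q: (10709/2100)² ÷ (23209/2100) = 114682681/48738900 in (≈ 2.353 in)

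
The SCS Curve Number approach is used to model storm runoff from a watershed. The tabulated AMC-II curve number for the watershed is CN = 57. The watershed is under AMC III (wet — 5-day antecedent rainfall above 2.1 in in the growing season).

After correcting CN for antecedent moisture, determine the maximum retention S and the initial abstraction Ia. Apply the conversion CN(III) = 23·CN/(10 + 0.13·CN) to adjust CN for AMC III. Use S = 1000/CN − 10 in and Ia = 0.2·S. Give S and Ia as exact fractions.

S = 4300/1311 in ≈ 3.280 in; Ia = 860/1311 in ≈ 0.656 in

Adjust CN=57 to AMC III: 23·57/(10 + 0.13·57) → 1311 ÷ (1741/100) = 131100/1741 ≈ 75.302
Max retention: S = 1000/(131100/1741) − 10 = 4300/1311 in (≈ 3.280 in)
Ia = 0.2·(4300/1311) = 860/1311 in ≈ 0.656 in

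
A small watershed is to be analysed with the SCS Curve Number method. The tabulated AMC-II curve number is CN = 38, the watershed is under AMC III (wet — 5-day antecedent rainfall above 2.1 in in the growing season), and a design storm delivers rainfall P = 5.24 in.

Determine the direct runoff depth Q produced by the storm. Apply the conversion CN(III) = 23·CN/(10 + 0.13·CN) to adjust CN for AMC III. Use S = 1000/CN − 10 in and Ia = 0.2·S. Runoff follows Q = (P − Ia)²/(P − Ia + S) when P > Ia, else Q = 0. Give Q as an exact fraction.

CN(III) from CN(II)=38: (23·38)/(10 + 0.13·38) = 43700/747 ≈ 58.501
S = 1000/(43700/747) − 10 = 3100/437 in ≈ 7.094 in
Initial abstraction Ia = S/5 = (3100/437)/5 = 620/437 ≈ 1.419 in
Excess rainfall: 5.240 − 1.419 = 3.821 in; P > Ia so Q > 0
Q = (41747/10925)²/((41747/10925) + 3100/437) = (1742812009/119355625)/(119247/10925) = 1742812009/1302773475 in ≈ 1.338 in

Q = 1742812009/1302773475 in ≈ 1.338 in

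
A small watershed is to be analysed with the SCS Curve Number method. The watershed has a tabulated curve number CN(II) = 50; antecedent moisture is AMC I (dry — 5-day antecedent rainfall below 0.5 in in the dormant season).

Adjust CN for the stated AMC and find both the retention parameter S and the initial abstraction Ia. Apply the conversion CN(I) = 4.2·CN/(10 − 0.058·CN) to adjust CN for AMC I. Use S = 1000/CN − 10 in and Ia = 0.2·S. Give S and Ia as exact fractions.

S = 500/21 in ≈ 23.810 in; Ia = 100/21 in ≈ 4.762 in

Dry (AMC I): CN(I) = 4.2·50/(10 − 0.058·50) = 210/(71/10) = 2100/71 ≈ 29.577
S = 1000/(2100/71) − 10 = 500/21 in ≈ 23.810 in
Ia = 0.2S: 0.2·23.810 = 4.762 in (exactly 100/21)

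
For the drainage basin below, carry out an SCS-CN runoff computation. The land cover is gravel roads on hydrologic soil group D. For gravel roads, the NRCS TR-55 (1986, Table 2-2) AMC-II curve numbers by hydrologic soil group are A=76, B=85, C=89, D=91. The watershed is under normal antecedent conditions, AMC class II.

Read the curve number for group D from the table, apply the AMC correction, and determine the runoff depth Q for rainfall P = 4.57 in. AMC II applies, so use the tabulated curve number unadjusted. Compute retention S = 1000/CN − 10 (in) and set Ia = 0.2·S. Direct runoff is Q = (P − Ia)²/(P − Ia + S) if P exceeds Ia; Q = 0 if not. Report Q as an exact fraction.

Q = 1583005369/443961700 in ≈ 3.566 in

NRCS table: gravel roads, soil group D → CN(II) = 91
AMC II — tabulated CN = 91 applies directly.
Retention S: 1000/CN − 10 with CN=91.000 → S = 90/91 ≈ 0.989 in
Ia = 0.2S: 0.2·0.989 = 0.198 in (exactly 18/91)
Since P=4.570 > Ia=0.198: effective rainfall P−Ia = 39787/9100 in
Runoff Q = (P−Ia)²/(P−Ia+S) = (4.372)²/(4.372+0.989) = 1583005369/443961700 ≈ 3.566 in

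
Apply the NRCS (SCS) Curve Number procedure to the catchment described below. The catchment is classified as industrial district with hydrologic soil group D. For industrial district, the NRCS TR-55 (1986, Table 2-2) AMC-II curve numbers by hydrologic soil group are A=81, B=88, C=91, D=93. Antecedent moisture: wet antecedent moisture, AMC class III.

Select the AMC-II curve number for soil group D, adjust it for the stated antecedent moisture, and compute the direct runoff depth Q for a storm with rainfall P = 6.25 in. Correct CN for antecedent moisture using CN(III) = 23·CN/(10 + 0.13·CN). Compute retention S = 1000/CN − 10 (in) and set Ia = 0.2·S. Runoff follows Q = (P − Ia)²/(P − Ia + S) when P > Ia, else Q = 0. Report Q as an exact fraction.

Q = 559999445/95339508 in ≈ 5.874 in

NRCS table: industrial district, soil group D → CN(II) = 93
Adjust CN=93 to AMC III: 23·93/(10 + 0.13·93) → 2139 ÷ (2209/100) = 213900/2209 ≈ 96.831
S = 1000/(213900/2209) − 10 = 700/2139 in ≈ 0.327 in
Ia = 0.2·(700/2139) = 140/2139 in ≈ 0.065 in
P − Ia = 6.250 − 0.065 = 52915/8556 ≈ 6.185 in (> 0, runoff occurs)
Q = (52915/8556)²/((52915/8556) + 700/2139) = (2799997225/73205136)/(55715/8556) = 559999445/95339508 in ≈ 5.874 in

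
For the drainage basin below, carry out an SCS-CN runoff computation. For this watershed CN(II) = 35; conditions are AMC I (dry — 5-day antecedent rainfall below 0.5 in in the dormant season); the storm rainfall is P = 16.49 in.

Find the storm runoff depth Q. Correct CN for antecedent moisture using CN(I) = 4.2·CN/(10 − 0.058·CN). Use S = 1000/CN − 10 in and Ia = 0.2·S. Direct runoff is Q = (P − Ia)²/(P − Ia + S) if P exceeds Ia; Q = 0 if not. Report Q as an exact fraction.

Q = 12634434409/11207324100 in ≈ 1.127 in

Dry (AMC I): CN(I) = 4.2·35/(10 − 0.058·35) = 147/(797/100) = 14700/797 ≈ 18.444
Retention S: 1000/CN − 10 with CN=18.444 → S = 6500/147 ≈ 44.218 in
Initial abstraction Ia = S/5 = (6500/147)/5 = 1300/147 ≈ 8.844 in
P − Ia = 16.490 − 8.844 = 112403/14700 ≈ 7.646 in (> 0, runoff occurs)
Runoff Q = (P−Ia)²/(P−Ia+S) = (7.646)²/(7.646+44.218) = 12634434409/11207324100 ≈ 1.127 in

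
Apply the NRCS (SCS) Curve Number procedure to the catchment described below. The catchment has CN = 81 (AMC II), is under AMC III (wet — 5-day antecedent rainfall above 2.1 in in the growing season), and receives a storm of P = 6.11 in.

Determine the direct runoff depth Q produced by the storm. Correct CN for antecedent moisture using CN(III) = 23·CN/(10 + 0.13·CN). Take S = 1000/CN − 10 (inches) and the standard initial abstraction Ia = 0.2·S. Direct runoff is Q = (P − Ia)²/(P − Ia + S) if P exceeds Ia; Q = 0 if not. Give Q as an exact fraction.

Q = 1210644685849/240381585900 in ≈ 5.036 in

Wet (AMC III): CN(III) = 23·81/(10 + 0.13·81) = 1863/(2053/100) = 186300/2053 ≈ 90.745
S = 1000/(186300/2053) − 10 = 1900/1863 in ≈ 1.020 in
Ia = 0.2·(1900/1863) = 380/1863 in ≈ 0.204 in
P − Ia = 6.110 − 0.204 = 1100293/186300 ≈ 5.906 in (> 0, runoff occurs)
Q = (1100293/186300)²/((1100293/186300) + 1900/1863) = (1210644685849/34707690000)/(1290293/186300) = 1210644685849/240381585900 in ≈ 5.036 in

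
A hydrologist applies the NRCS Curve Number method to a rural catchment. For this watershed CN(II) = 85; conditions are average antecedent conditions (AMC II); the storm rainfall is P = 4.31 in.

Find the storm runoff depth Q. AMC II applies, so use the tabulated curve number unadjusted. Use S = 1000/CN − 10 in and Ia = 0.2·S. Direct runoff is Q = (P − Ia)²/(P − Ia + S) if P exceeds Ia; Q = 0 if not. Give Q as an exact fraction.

Q = 45252529/16535900 in ≈ 2.737 in

AMC II — tabulated CN = 85 applies directly.
Retention S: 1000/CN − 10 with CN=85.000 → S = 30/17 ≈ 1.765 in
Ia = 0.2S: 0.2·1.765 = 0.353 in (exactly 6/17)
P − Ia = 4.310 − 0.353 = 6727/1700 ≈ 3.957 in (> 0, runoff occurs)
Q = (6727/1700)²/((6727/1700) + 30/17) = (45252529/2890000)/(9727/1700) = 45252529/16535900 in ≈ 2.737 in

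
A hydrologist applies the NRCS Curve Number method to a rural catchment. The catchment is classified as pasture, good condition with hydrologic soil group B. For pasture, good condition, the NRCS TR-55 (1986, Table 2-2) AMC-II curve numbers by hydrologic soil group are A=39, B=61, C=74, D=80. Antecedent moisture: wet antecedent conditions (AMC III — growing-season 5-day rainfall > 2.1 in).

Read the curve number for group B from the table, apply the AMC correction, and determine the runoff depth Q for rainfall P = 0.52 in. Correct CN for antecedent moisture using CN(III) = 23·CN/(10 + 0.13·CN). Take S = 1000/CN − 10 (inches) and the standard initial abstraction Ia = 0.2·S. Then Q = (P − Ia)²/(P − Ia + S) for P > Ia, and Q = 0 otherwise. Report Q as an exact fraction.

NRCS table: pasture, good condition, soil group B → CN(II) = 61
CN(III) from CN(II)=61: (23·61)/(10 + 0.13·61) = 140300/1793 ≈ 78.249
Max retention: S = 1000/(140300/1793) − 10 = 3900/1403 in (≈ 2.780 in)
Ia = 0.2·(3900/1403) = 780/1403 in ≈ 0.556 in
P = 0.520 ≤ Ia = 0.556 in: entire storm abstracted, Q = 0.

Q = 0 in ≈ 0.000 in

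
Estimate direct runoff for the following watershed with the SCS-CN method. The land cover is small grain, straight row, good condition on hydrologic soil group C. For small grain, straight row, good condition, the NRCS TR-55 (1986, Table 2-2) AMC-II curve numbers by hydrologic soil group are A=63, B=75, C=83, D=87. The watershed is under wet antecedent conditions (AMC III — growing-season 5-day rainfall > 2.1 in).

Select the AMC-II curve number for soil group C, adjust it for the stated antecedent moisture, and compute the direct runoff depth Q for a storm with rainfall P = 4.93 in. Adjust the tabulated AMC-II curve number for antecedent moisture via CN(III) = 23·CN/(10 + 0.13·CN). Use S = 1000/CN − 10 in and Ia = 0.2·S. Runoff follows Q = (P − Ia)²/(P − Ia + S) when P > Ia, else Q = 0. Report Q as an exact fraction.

NRCS table: small grain, straight row, good condition, soil group C → CN(II) = 83
CN(III) from CN(II)=83: (23·83)/(10 + 0.13·83) = 190900/2079 ≈ 91.823
Retention S: 1000/CN − 10 with CN=91.823 → S = 1700/1909 ≈ 0.891 in
Ia = 0.2S: 0.2·0.891 = 0.178 in (exactly 340/1909)
Excess rainfall: 4.930 − 0.178 = 4.752 in; P > Ia so Q > 0
Runoff Q = (P−Ia)²/(P−Ia+S) = (4.752)²/(4.752+0.891) = 48405737457/12095614900 ≈ 4.002 in

Q = 48405737457/12095614900 in ≈ 4.002 in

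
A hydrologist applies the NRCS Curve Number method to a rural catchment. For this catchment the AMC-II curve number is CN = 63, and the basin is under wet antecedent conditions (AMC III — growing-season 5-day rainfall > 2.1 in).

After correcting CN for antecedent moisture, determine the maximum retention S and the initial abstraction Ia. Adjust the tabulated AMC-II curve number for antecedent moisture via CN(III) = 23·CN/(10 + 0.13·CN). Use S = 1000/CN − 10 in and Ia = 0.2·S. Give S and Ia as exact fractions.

CN(III) from CN(II)=63: (23·63)/(10 + 0.13·63) = 144900/1819 ≈ 79.659
S = 1000/(144900/1819) − 10 = 3700/1449 in ≈ 2.553 in
Ia = 0.2·(3700/1449) = 740/1449 in ≈ 0.511 in

S = 3700/1449 in ≈ 2.553 in; Ia = 740/1449 in ≈ 0.511 in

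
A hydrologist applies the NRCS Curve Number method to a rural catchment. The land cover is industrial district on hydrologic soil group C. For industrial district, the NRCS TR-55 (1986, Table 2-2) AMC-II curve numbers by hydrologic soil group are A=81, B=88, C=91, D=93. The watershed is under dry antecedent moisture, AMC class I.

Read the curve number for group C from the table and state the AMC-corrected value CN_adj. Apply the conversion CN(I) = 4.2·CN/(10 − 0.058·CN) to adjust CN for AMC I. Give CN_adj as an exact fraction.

NRCS table: industrial district, soil group C → CN(II) = 91
Dry (AMC I): CN(I) = 4.2·91/(10 − 0.058·91) = (1911/5)/(2361/500) = 63700/787 ≈ 80.940

CN_adj = 63700/787 ≈ 80.940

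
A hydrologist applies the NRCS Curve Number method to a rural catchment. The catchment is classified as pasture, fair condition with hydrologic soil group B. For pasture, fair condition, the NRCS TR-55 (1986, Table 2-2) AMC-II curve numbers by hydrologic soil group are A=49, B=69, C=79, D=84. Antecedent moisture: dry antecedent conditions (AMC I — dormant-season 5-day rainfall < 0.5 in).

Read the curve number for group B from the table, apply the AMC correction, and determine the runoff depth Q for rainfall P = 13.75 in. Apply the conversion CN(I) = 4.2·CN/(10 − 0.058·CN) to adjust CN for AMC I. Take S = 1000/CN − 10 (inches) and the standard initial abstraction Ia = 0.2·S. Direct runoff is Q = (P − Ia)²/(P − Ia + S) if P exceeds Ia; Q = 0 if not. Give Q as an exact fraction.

Q = 905723405/149878764 in ≈ 6.043 in

NRCS table: pasture, fair condition, soil group B → CN(II) = 69
CN(I) from CN(II)=69: (4.2·69)/(10 − 0.058·69) = 144900/2999 ≈ 48.316
S = 1000/(144900/2999) − 10 = 15500/1449 in ≈ 10.697 in
Initial abstraction Ia = S/5 = (15500/1449)/5 = 3100/1449 ≈ 2.139 in
P − Ia = 13.750 − 2.139 = 67295/5796 ≈ 11.611 in (> 0, runoff occurs)
Q = (67295/5796)²/((67295/5796) + 15500/1449) = (4528617025/33593616)/(129295/5796) = 905723405/149878764 in ≈ 6.043 in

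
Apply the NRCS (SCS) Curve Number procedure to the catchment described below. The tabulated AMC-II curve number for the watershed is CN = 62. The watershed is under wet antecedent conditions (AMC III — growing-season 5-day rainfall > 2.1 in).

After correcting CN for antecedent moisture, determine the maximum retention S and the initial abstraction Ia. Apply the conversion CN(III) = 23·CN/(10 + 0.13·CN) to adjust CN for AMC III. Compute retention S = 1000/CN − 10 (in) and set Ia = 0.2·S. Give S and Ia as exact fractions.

S = 1900/713 in ≈ 2.665 in; Ia = 380/713 in ≈ 0.533 in

CN(III) from CN(II)=62: (23·62)/(10 + 0.13·62) = 71300/903 ≈ 78.959
Retention S: 1000/CN − 10 with CN=78.959 → S = 1900/713 ≈ 2.665 in
Ia = 0.2·(1900/713) = 380/713 in ≈ 0.533 in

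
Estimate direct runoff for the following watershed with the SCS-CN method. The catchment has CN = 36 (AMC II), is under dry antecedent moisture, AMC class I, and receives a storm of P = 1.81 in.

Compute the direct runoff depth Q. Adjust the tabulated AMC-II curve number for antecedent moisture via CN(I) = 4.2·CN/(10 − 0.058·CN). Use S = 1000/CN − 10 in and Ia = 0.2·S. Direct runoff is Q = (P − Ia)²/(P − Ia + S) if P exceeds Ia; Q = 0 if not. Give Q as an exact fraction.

Q = 0 in ≈ 0.000 in

Adjust CN=36 to AMC I: 4.2·36/(10 − 0.058·36) → (756/5) ÷ (989/125) = 18900/989 ≈ 19.110
Retention S: 1000/CN − 10 with CN=19.110 → S = 8000/189 ≈ 42.328 in
Ia = 0.2·(8000/189) = 1600/189 in ≈ 8.466 in
P = 1.810 ≤ Ia = 8.466 in: entire storm abstracted, Q = 0.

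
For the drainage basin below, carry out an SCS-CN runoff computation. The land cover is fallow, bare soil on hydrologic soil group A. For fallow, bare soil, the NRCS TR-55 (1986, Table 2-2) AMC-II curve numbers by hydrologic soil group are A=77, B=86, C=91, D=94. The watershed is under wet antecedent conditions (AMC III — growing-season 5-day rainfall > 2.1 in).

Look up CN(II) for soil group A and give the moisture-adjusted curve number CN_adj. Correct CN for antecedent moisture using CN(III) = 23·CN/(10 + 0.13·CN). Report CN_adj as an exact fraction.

CN_adj = 7700/87 ≈ 88.506

NRCS table: fallow, bare soil, soil group A → CN(II) = 77
CN(III) from CN(II)=77: (23·77)/(10 + 0.13·77) = 7700/87 ≈ 88.506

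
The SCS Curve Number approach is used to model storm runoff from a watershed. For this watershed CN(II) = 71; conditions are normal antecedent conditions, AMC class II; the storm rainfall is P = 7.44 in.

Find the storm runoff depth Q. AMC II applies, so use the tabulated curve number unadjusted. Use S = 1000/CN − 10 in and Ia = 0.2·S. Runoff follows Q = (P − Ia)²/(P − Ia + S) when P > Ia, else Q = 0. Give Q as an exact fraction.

Average conditions: CN = 71 (no AMC adjustment).
Retention S: 1000/CN − 10 with CN=71.000 → S = 290/71 ≈ 4.085 in
Ia = 0.2·(290/71) = 58/71 in ≈ 0.817 in
Since P=7.440 > Ia=0.817: effective rainfall P−Ia = 11756/1775 in
Runoff Q = (P−Ia)²/(P−Ia+S) = (6.623)²/(6.623+4.085) = 69101768/16867825 ≈ 4.097 in

Q = 69101768/16867825 in ≈ 4.097 in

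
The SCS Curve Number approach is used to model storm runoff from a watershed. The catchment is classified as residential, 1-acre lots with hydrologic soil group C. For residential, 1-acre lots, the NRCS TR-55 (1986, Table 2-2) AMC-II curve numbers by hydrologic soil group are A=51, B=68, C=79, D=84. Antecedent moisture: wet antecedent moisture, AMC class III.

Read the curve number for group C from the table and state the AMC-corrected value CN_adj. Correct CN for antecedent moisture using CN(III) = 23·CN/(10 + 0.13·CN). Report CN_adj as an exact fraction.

NRCS table: residential, 1-acre lots, soil group C → CN(II) = 79
Adjust CN=79 to AMC III: 23·79/(10 + 0.13·79) → 1817 ÷ (2027/100) = 181700/2027 ≈ 89.640

CN_adj = 181700/2027 ≈ 89.640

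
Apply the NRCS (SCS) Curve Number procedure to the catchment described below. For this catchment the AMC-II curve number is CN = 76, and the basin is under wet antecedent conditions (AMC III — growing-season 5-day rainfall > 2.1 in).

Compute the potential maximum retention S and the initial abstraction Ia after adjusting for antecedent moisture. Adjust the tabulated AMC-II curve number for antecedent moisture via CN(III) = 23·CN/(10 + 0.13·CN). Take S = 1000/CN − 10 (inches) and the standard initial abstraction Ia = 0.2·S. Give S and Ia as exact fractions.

Wet (AMC III): CN(III) = 23·76/(10 + 0.13·76) = 1748/(497/25) = 43700/497 ≈ 87.928
Max retention: S = 1000/(43700/497) − 10 = 600/437 in (≈ 1.373 in)
Ia = 0.2S: 0.2·1.373 = 0.275 in (exactly 120/437)

S = 600/437 in ≈ 1.373 in; Ia = 120/437 in ≈ 0.275 in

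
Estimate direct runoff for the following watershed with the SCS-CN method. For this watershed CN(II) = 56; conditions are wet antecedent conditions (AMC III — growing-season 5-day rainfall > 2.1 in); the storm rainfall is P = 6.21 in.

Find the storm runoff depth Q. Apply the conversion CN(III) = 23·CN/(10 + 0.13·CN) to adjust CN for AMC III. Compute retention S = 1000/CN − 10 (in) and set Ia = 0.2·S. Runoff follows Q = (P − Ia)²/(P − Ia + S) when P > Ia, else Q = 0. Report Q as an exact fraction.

Adjust CN=56 to AMC III: 23·56/(10 + 0.13·56) → 1288 ÷ (432/25) = 4025/54 ≈ 74.537
Max retention: S = 1000/(4025/54) − 10 = 550/161 in (≈ 3.416 in)
Initial abstraction Ia = S/5 = (550/161)/5 = 110/161 ≈ 0.683 in
P − Ia = 6.210 − 0.683 = 88981/16100 ≈ 5.527 in (> 0, runoff occurs)
Runoff Q = (P−Ia)²/(P−Ia+S) = (5.527)²/(5.527+3.416) = 7917618361/2318094100 ≈ 3.416 in

Q = 7917618361/2318094100 in ≈ 3.416 in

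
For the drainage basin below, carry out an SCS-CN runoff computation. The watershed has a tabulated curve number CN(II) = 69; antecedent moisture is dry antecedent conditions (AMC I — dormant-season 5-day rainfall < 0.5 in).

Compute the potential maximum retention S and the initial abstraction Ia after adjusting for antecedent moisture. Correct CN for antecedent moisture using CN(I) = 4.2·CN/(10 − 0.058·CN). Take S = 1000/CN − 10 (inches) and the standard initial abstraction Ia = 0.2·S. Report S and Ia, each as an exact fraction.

Dry (AMC I): CN(I) = 4.2·69/(10 − 0.058·69) = (1449/5)/(2999/500) = 144900/2999 ≈ 48.316
Retention S: 1000/CN − 10 with CN=48.316 → S = 15500/1449 ≈ 10.697 in
Initial abstraction Ia = S/5 = (15500/1449)/5 = 3100/1449 ≈ 2.139 in

S = 15500/1449 in ≈ 10.697 in; Ia = 3100/1449 in ≈ 2.139 in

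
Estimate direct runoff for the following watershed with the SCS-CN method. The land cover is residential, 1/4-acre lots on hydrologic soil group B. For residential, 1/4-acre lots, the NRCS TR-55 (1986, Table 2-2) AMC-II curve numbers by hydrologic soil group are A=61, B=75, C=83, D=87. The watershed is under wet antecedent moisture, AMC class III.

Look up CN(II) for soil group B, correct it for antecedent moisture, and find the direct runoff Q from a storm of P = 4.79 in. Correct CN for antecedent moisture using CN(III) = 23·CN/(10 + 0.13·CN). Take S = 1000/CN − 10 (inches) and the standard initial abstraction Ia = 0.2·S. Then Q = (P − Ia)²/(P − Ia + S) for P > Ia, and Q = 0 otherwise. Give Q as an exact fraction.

NRCS table: residential, 1/4-acre lots, soil group B → CN(II) = 75
Wet (AMC III): CN(III) = 23·75/(10 + 0.13·75) = 1725/(79/4) = 6900/79 ≈ 87.342
Max retention: S = 1000/(6900/79) − 10 = 100/69 in (≈ 1.449 in)
Ia = 0.2·(100/69) = 20/69 in ≈ 0.290 in
Since P=4.790 > Ia=0.290: effective rainfall P−Ia = 31051/6900 in
Runoff Q = (P−Ia)²/(P−Ia+S) = (4.500)²/(4.500+1.449) = 964164601/283251900 ≈ 3.404 in

Q = 964164601/283251900 in ≈ 3.404 in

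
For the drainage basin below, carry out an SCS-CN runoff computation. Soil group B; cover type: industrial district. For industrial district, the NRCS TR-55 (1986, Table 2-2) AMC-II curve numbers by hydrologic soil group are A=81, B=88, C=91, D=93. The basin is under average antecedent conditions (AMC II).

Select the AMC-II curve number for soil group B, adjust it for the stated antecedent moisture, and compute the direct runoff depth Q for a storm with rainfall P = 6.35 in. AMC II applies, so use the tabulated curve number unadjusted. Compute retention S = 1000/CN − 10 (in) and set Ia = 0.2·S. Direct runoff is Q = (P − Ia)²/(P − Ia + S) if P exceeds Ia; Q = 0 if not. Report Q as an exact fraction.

NRCS table: industrial district, soil group B → CN(II) = 88
Average conditions: CN = 88 (no AMC adjustment).
Max retention: S = 1000/88 − 10 = 15/11 in (≈ 1.364 in)
Ia = 0.2S: 0.2·1.364 = 0.273 in (exactly 3/11)
Since P=6.350 > Ia=0.273: effective rainfall P−Ia = 1337/220 in
Q = (1337/220)²/((1337/220) + 15/11) = (1787569/48400)/(1637/220) = 1787569/360140 in ≈ 4.964 in

Q = 1787569/360140 in ≈ 4.964 in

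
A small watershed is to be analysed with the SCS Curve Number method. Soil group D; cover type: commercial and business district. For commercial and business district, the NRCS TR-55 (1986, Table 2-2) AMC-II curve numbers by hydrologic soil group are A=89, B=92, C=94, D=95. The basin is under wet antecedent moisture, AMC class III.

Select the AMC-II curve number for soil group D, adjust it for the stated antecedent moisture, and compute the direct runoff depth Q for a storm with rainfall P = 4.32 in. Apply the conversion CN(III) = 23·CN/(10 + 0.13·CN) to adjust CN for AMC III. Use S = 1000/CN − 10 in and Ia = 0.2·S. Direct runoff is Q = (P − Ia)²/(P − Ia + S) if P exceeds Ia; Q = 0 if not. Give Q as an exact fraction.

Q = 545129104/134366575 in ≈ 4.057 in

NRCS table: commercial and business district, soil group D → CN(II) = 95
Wet (AMC III): CN(III) = 23·95/(10 + 0.13·95) = 2185/(447/20) = 43700/447 ≈ 97.763
Retention S: 1000/CN − 10 with CN=97.763 → S = 100/437 ≈ 0.229 in
Ia = 0.2S: 0.2·0.229 = 0.046 in (exactly 20/437)
Excess rainfall: 4.320 − 0.046 = 4.274 in; P > Ia so Q > 0
Q: (46696/10925)² ÷ (49196/10925) = 545129104/134366575 in (≈ 4.057 in)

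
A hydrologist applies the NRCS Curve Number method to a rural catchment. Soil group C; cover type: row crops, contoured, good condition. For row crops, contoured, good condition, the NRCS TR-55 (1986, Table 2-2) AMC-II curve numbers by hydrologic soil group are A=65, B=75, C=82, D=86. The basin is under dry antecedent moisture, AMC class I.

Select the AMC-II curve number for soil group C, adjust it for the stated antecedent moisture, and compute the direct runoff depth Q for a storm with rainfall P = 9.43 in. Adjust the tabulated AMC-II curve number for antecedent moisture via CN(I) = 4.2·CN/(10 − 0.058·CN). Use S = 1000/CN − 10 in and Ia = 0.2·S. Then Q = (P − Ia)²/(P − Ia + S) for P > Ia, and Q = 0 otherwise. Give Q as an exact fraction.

NRCS table: row crops, contoured, good condition, soil group C → CN(II) = 82
Dry (AMC I): CN(I) = 4.2·82/(10 − 0.058·82) = (1722/5)/(1311/250) = 28700/437 ≈ 65.675
S = 1000/(28700/437) − 10 = 1500/287 in ≈ 5.226 in
Ia = 0.2S: 0.2·5.226 = 1.045 in (exactly 300/287)
P − Ia = 9.430 − 1.045 = 240641/28700 ≈ 8.385 in (> 0, runoff occurs)
Q: (240641/28700)² ÷ (390641/28700) = 57908090881/11211396700 in (≈ 5.165 in)

Q = 57908090881/11211396700 in ≈ 5.165 in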